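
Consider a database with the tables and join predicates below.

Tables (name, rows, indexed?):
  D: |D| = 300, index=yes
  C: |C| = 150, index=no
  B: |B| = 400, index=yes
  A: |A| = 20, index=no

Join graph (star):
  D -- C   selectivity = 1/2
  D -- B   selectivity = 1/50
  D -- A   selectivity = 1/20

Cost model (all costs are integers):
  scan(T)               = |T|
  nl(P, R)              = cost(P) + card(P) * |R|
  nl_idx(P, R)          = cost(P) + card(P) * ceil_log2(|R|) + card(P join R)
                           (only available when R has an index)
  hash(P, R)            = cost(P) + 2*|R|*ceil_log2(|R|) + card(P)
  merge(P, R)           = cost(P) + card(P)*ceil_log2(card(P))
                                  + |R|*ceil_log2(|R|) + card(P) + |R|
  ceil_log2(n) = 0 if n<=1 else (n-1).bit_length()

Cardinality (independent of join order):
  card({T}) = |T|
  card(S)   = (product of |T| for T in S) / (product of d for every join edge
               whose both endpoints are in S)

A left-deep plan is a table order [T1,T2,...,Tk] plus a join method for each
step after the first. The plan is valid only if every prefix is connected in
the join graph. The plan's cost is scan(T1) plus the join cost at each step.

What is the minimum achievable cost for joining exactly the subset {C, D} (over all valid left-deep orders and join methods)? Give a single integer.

Selinger DP over subsets of {C,D}:
  {D}: scan cost=300, card=300
  {C}: scan cost=150, card=150
  {CD}: card=22500; try (C,hash)→3000, (D,merge)→4500, (C,merge)→4650, (D,hash)→5700, (D,nl_idx)→24000, (D,nl)→45150 …(+1); best=3000 via (C,hash)

3000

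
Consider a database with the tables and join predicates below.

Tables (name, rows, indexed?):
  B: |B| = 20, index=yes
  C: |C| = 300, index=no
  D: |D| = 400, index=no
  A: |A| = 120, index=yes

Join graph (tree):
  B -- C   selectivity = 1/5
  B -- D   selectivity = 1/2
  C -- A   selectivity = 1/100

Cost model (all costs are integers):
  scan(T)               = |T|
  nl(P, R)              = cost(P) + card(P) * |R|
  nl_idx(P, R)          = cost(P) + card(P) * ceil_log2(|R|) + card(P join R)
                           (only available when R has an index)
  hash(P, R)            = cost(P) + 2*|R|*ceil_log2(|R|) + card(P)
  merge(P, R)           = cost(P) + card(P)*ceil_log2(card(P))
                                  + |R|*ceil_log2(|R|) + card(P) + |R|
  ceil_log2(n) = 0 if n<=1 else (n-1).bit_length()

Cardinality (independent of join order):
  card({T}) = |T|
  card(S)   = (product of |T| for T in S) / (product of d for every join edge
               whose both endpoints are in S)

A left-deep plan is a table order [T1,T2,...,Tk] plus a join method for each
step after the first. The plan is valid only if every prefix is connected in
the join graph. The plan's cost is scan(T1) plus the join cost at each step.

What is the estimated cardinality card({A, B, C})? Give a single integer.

Tables in S: A(120), B(20), C(300)
Edges inside S: B-C(d=5), C-A(d=100)
numerator = 120 * 20 * 300 = 720000
denominator = 5 * 100 = 500
card(S) = 720000 / 500 = 1440

1440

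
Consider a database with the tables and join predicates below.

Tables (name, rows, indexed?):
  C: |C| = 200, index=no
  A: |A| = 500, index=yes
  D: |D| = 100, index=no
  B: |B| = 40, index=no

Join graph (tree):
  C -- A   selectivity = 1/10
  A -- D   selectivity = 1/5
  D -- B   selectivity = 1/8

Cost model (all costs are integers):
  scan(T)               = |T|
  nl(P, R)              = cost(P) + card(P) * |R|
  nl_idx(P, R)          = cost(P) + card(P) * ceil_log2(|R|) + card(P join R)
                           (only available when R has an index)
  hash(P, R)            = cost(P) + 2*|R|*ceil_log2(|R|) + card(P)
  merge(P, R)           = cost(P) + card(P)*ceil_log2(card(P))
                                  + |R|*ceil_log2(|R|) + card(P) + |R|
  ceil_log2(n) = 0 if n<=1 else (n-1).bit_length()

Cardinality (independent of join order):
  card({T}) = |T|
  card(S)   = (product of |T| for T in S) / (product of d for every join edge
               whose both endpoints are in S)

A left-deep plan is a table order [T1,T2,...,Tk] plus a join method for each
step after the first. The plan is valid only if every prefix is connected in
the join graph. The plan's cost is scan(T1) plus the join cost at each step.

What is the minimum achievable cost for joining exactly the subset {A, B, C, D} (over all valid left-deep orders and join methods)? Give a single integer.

Selinger DP over subsets of {A,B,C,D}:
  {C}: scan cost=200, card=200
  {A}: scan cost=500, card=500
  {D}: scan cost=100, card=100
  {B}: scan cost=40, card=40
  {AC}: card=10000; try (C,hash)→4200, (A,merge)→7000, (C,merge)→7300, (A,hash)→9400, (A,nl_idx)→12000, (A,nl)→100200 …(+1); best=4200 via (C,hash)
  {AD}: card=10000; try (D,hash)→2400, (A,merge)→5900, (D,merge)→6300, (A,hash)→9200, (A,nl_idx)→11000, (A,nl)→50100 …(+1); best=2400 via (D,hash)
  {BD}: card=500; try (B,hash)→680, (D,merge)→1120, (B,merge)→1180, (D,hash)→1480, (D,nl)→4040, (B,nl)→4100; best=680 via (B,hash)
  {ACD}: card=200000; try (D,hash)→15600, (C,hash)→15600, (C,merge)→154200, (D,merge)→155000, (D,nl)→1004200, (C,nl)→2002400; best=15600 via (D,hash)
  {ABD}: card=50000; try (A,hash)→10180, (A,merge)→10680, (B,hash)→12880, (A,nl_idx)→55180, (B,merge)→152680, (A,nl)→250680 …(+1); best=10180 via (A,hash)
  {ABCD}: card=1000000; try (C,hash)→63380, (B,hash)→216080, (C,merge)→861980, (B,merge)→3815880, (B,nl)→8015600, (C,nl)→10010180; best=63380 via (C,hash)

63380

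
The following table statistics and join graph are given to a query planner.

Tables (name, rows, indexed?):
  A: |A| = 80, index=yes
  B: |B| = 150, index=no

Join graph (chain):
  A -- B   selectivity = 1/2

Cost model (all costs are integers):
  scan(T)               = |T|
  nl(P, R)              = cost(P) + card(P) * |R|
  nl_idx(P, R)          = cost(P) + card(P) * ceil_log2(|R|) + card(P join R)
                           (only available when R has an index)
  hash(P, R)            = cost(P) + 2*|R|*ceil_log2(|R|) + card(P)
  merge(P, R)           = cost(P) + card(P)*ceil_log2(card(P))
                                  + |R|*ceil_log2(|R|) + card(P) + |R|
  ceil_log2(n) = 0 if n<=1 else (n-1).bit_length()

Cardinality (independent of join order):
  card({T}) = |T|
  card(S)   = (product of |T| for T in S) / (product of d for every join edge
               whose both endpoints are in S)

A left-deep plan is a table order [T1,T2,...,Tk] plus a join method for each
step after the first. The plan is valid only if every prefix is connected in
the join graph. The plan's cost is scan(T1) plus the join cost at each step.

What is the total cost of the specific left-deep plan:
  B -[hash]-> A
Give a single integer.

1420

step 1: scan B: cost=150, card=150
step 2: join A via hash
    card(P join A) = 150*80/(2) = 6000
    cost = 150 + 2*80*7 + 150 = 1420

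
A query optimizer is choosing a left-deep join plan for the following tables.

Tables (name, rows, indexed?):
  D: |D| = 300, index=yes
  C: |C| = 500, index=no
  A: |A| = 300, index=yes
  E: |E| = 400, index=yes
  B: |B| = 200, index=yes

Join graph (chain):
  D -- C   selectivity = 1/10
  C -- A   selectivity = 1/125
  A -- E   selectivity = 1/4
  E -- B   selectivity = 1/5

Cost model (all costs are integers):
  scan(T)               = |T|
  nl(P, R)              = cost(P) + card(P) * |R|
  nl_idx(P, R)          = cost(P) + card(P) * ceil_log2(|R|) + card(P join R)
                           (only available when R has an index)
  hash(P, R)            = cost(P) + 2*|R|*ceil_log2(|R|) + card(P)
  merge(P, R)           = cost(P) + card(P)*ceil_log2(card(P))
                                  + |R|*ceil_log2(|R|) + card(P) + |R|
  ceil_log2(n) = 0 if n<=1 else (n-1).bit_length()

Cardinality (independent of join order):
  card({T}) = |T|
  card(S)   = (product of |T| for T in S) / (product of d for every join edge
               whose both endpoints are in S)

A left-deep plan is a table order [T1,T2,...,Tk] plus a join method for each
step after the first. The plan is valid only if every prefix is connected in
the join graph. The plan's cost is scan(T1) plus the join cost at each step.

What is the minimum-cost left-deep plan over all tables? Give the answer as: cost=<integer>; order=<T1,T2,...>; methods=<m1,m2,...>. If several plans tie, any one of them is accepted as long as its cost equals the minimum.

cost=3659200; order=C,A,D,E,B; methods=nl_idx,hash,hash,hash

Selinger DP (subsets sized 1..n):
  {D}: scan cost=300, card=300
  {C}: scan cost=500, card=500
  {A}: scan cost=300, card=300
  {E}: scan cost=400, card=400
  {B}: scan cost=200, card=200
  {CD}: card=15000; try (D,hash)→6400, (C,merge)→8300, (D,merge)→8500, (C,hash)→9600, (D,nl_idx)→20000, (C,nl)→150300 …(+1); best=6400 via (D,hash)
  {AC}: card=1200; try (A,nl_idx)→6200, (A,hash)→6400, (C,merge)→8300, (A,merge)→8500, (C,hash)→9600, (C,nl)→150300 …(+1); best=6200 via (A,nl_idx)
  {AE}: card=30000; try (A,hash)→6200, (E,merge)→7300, (A,merge)→7400, (E,hash)→7800, (E,nl_idx)→33000, (A,nl_idx)→34000 …(+2); best=6200 via (A,hash)
  {BE}: card=16000; try (B,hash)→4000, (E,merge)→6000, (B,merge)→6200, (E,hash)→7600, (E,nl_idx)→18000, (B,nl_idx)→19600 …(+2); best=4000 via (B,hash)
  {ACD}: card=36000; try (D,hash)→12800, (D,merge)→23600, (A,hash)→26800, (D,nl_idx)→53000, (A,nl_idx)→177400, (A,merge)→234400 …(+2); best=12800 via (D,hash)
  {ACE}: card=120000; try (E,hash)→14600, (E,merge)→24600, (C,hash)→45200, (E,nl_idx)→137000, (E,nl)→486200, (C,merge)→491200 …(+1); best=14600 via (E,hash)
  {ABE}: card=1200000; try (A,hash)→25400, (B,hash)→39400, (A,merge)→247000, (B,merge)→488000, (A,nl_idx)→1348000, (B,nl_idx)→1446200 …(+2); best=25400 via (A,hash)
  {ACDE}: card=3600000; try (E,hash)→56000, (D,hash)→140000, (E,merge)→628800, (D,merge)→2177600, (E,nl_idx)→3936800, (D,nl_idx)→4694600 …(+2); best=56000 via (E,hash)
  {ABCE}: card=4800000; try (B,hash)→137800, (C,hash)→1234400, (B,merge)→2176400, (B,nl_idx)→5774600, (B,nl)→24014600, (C,merge)→26430400 …(+1); best=137800 via (B,hash)
  {ABCDE}: card=144000000; try (B,hash)→3659200, (D,hash)→4943200, (B,merge)→82857800, (D,merge)→115340800, (B,nl_idx)→172856000, (D,nl_idx)→187337800 …(+2); best=3659200 via (B,hash)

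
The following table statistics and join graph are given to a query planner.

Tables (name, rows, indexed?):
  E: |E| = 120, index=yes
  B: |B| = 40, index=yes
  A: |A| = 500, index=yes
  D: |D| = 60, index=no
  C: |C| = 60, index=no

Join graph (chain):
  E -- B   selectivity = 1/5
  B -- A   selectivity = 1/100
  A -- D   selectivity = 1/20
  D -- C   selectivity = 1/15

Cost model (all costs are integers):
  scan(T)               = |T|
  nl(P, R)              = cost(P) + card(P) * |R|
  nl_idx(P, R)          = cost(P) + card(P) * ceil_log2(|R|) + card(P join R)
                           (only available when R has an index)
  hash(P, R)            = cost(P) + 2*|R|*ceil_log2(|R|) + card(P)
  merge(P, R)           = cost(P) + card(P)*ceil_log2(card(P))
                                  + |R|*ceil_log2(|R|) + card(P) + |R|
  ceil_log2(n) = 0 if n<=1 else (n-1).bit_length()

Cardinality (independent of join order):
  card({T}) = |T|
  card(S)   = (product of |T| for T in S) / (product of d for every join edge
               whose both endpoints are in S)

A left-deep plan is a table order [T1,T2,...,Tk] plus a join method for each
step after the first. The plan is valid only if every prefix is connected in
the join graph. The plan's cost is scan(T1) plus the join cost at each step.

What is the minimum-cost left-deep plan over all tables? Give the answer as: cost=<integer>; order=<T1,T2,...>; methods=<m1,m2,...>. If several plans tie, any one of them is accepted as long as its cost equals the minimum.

cost=6920; order=B,A,D,C,E; methods=nl_idx,hash,hash,hash

Selinger DP (subsets sized 1..n):
  {E}: scan cost=120, card=120
  {B}: scan cost=40, card=40
  {A}: scan cost=500, card=500
  {D}: scan cost=60, card=60
  {C}: scan cost=60, card=60
  {BE}: card=960; try (B,hash)→720, (E,merge)→1280, (E,nl_idx)→1280, (B,merge)→1360, (E,hash)→1760, (B,nl_idx)→1800 …(+2); best=720 via (B,hash)
  {AB}: card=200; try (A,nl_idx)→600, (B,hash)→1480, (B,nl_idx)→3700, (A,merge)→5320, (B,merge)→5780, (A,hash)→9080 …(+2); best=600 via (A,nl_idx)
  {AD}: card=1500; try (D,hash)→1720, (A,nl_idx)→2100, (A,merge)→5480, (D,merge)→5920, (A,hash)→9120, (A,nl)→30060 …(+1); best=1720 via (D,hash)
  {CD}: card=240; try (D,hash)→840, (C,hash)→840, (D,merge)→900, (C,merge)→900, (D,nl)→3660, (C,nl)→3660; best=840 via (D,hash)
  {ABE}: card=4800; try (E,hash)→2480, (E,merge)→3360, (E,nl_idx)→6800, (A,hash)→10680, (A,nl_idx)→14160, (A,merge)→16280 …(+2); best=2480 via (E,hash)
  {ABD}: card=600; try (D,hash)→1520, (D,merge)→2820, (B,hash)→3700, (B,nl_idx)→11320, (D,nl)→12600, (B,merge)→20000 …(+1); best=1520 via (D,hash)
  {ACD}: card=6000; try (C,hash)→3940, (A,merge)→8000, (A,nl_idx)→9000, (A,hash)→10080, (C,merge)→20140, (C,nl)→91720 …(+1); best=3940 via (C,hash)
  {ABDE}: card=14400; try (E,hash)→3800, (D,hash)→8000, (E,merge)→9080, (E,nl_idx)→20120, (D,merge)→70100, (E,nl)→73520 …(+1); best=3800 via (E,hash)
  {ABCD}: card=2400; try (C,hash)→2840, (C,merge)→8540, (B,hash)→10420, (C,nl)→37520, (B,nl_idx)→42340, (B,merge)→88220 …(+1); best=2840 via (C,hash)
  {ABCDE}: card=57600; try (E,hash)→6920, (C,hash)→18920, (E,merge)→35000, (E,nl_idx)→77240, (C,merge)→220220, (E,nl)→290840 …(+1); best=6920 via (E,hash)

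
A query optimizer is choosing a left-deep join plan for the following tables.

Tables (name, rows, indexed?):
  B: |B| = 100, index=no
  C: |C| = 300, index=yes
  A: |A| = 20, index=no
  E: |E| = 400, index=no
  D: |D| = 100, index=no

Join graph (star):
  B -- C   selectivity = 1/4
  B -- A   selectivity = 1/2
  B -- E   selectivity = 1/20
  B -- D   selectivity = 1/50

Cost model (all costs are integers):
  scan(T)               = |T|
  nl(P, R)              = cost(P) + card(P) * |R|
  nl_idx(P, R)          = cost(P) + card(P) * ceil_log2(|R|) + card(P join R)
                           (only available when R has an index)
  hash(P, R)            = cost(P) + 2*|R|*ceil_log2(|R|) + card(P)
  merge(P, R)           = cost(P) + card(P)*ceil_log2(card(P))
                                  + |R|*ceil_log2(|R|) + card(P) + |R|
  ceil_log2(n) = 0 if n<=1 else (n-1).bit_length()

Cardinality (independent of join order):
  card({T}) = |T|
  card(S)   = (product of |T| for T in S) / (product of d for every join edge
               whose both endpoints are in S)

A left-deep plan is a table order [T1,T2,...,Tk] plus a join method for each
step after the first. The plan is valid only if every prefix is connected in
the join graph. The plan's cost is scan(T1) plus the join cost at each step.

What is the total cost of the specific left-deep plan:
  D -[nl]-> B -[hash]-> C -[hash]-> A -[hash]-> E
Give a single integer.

188100

step 1: scan D: cost=100, card=100
step 2: join B via nl
    card(P join B) = 100*100/(50) = 200
    cost = 100 + 100*100 = 10100
step 3: join C via hash
    card(P join C) = 200*300/(4) = 15000
    cost = 10100 + 2*300*9 + 200 = 15700
step 4: join A via hash
    card(P join A) = 15000*20/(2) = 150000
    cost = 15700 + 2*20*5 + 15000 = 30900
step 5: join E via hash
    card(P join E) = 150000*400/(20) = 3000000
    cost = 30900 + 2*400*9 + 150000 = 188100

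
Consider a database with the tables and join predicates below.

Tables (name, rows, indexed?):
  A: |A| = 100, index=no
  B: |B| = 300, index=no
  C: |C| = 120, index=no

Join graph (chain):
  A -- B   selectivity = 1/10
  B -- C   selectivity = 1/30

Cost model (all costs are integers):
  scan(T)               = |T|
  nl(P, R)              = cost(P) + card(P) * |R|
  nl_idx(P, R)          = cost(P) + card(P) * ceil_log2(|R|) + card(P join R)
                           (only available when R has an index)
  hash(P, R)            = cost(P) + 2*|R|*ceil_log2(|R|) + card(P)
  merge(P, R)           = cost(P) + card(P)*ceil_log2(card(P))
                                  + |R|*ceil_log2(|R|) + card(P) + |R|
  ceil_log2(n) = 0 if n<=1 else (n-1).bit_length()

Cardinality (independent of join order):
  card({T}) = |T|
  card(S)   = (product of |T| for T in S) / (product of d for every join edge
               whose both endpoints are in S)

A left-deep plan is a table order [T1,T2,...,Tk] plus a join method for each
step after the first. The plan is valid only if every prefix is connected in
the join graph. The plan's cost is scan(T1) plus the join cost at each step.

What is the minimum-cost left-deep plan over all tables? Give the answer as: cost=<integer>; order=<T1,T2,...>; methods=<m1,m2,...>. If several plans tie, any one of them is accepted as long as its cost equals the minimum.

Selinger DP (subsets sized 1..n):
  {A}: scan cost=100, card=100
  {B}: scan cost=300, card=300
  {C}: scan cost=120, card=120
  {AB}: card=3000; try (A,hash)→2000, (B,merge)→3900, (A,merge)→4100, (B,hash)→5600, (B,nl)→30100, (A,nl)→30300; best=2000 via (A,hash)
  {BC}: card=1200; try (C,hash)→2280, (B,merge)→4080, (C,merge)→4260, (B,hash)→5640, (B,nl)→36120, (C,nl)→36300; best=2280 via (C,hash)
  {ABC}: card=12000; try (A,hash)→4880, (C,hash)→6680, (A,merge)→17480, (C,merge)→41960, (A,nl)→122280, (C,nl)→362000; best=4880 via (A,hash)

cost=4880; order=B,C,A; methods=hash,hash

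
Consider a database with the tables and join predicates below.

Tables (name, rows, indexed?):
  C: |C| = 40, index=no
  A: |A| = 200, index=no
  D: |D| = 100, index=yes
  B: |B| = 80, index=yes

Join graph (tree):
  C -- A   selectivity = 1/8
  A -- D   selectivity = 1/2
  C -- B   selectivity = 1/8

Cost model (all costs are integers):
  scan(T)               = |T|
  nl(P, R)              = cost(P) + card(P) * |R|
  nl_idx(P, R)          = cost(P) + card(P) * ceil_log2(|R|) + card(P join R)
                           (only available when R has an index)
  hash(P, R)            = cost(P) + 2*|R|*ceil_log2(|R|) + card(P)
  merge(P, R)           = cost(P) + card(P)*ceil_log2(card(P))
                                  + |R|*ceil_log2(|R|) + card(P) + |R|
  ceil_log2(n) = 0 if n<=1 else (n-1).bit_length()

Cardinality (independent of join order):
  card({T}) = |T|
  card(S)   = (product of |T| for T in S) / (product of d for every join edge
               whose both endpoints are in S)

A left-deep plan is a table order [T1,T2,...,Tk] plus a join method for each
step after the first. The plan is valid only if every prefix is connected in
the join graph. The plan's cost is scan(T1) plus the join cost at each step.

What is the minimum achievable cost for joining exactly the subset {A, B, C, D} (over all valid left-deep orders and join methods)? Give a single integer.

Selinger DP over subsets of {A,B,C,D}:
  {C}: scan cost=40, card=40
  {A}: scan cost=200, card=200
  {D}: scan cost=100, card=100
  {B}: scan cost=80, card=80
  {AC}: card=1000; try (C,hash)→880, (A,merge)→2120, (C,merge)→2280, (A,hash)→3280, (A,nl)→8040, (C,nl)→8200; best=880 via (C,hash)
  {BC}: card=400; try (C,hash)→640, (B,nl_idx)→720, (B,merge)→960, (C,merge)→1000, (B,hash)→1200, (B,nl)→3240 …(+1); best=640 via (C,hash)
  {AD}: card=10000; try (D,hash)→1800, (A,merge)→2700, (D,merge)→2800, (A,hash)→3400, (D,nl_idx)→11600, (A,nl)→20100 …(+1); best=1800 via (D,hash)
  {ACD}: card=50000; try (D,hash)→3280, (C,hash)→12280, (D,merge)→12680, (D,nl_idx)→57880, (D,nl)→100880, (C,merge)→152080 …(+1); best=3280 via (D,hash)
  {ABC}: card=10000; try (B,hash)→3000, (A,hash)→4240, (A,merge)→6440, (B,merge)→12520, (B,nl_idx)→17880, (A,nl)→80640 …(+1); best=3000 via (B,hash)
  {ABCD}: card=500000; try (D,hash)→14400, (B,hash)→54400, (D,merge)→153800, (D,nl_idx)→573000, (B,nl_idx)→853280, (B,merge)→853920 …(+2); best=14400 via (D,hash)

14400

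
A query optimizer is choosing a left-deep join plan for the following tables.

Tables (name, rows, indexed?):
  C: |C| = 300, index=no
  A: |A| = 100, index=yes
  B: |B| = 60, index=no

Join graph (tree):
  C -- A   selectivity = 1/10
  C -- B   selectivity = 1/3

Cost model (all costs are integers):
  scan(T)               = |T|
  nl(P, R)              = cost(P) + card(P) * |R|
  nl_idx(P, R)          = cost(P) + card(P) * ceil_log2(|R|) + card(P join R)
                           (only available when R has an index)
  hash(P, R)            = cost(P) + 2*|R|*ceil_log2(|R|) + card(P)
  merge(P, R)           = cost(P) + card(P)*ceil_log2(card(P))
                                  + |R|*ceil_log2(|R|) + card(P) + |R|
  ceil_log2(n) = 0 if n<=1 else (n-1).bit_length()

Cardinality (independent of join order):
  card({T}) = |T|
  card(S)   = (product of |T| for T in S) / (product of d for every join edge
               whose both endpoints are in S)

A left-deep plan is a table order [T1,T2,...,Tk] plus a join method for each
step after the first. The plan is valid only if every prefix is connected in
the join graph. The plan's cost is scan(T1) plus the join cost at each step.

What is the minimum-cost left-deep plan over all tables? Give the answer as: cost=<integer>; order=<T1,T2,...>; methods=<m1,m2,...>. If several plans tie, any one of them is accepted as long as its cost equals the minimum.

Selinger DP (subsets sized 1..n):
  {C}: scan cost=300, card=300
  {A}: scan cost=100, card=100
  {B}: scan cost=60, card=60
  {AC}: card=3000; try (A,hash)→2000, (C,merge)→3900, (A,merge)→4100, (A,nl_idx)→5400, (C,hash)→5600, (C,nl)→30100 …(+1); best=2000 via (A,hash)
  {BC}: card=6000; try (B,hash)→1320, (C,merge)→3480, (B,merge)→3720, (C,hash)→5520, (C,nl)→18060, (B,nl)→18300; best=1320 via (B,hash)
  {ABC}: card=60000; try (B,hash)→5720, (A,hash)→8720, (B,merge)→41420, (A,merge)→86120, (A,nl_idx)→103320, (B,nl)→182000 …(+1); best=5720 via (B,hash)

cost=5720; order=C,A,B; methods=hash,hash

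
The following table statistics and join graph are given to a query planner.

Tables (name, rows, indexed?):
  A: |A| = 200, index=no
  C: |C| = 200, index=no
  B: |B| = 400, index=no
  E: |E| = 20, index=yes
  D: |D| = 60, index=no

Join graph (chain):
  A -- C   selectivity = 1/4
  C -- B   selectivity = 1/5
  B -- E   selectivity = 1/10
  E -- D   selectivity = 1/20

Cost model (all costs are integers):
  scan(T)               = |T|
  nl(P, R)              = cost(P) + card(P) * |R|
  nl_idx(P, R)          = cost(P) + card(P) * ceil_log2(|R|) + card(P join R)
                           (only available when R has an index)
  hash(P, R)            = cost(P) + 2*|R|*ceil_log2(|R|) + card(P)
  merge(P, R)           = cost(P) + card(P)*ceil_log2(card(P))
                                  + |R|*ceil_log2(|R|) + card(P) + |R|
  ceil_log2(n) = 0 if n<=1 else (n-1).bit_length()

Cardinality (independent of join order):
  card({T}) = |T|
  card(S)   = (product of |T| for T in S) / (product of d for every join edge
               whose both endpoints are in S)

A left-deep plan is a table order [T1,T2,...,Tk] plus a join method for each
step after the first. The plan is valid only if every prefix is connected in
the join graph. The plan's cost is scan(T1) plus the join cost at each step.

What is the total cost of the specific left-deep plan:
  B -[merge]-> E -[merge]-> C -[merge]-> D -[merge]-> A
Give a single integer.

step 1: scan B: cost=400, card=400
step 2: join E via merge
    card(P join E) = 400*20/(10) = 800
    cost = 400 + 400*9 + 20*5 + 400 + 20 = 4520
step 3: join C via merge
    card(P join C) = 800*200/(5) = 32000
    cost = 4520 + 800*10 + 200*8 + 800 + 200 = 15120
step 4: join D via merge
    card(P join D) = 32000*60/(20) = 96000
    cost = 15120 + 32000*15 + 60*6 + 32000 + 60 = 527540
step 5: join A via merge
    card(P join A) = 96000*200/(4) = 4800000
    cost = 527540 + 96000*17 + 200*8 + 96000 + 200 = 2257340

2257340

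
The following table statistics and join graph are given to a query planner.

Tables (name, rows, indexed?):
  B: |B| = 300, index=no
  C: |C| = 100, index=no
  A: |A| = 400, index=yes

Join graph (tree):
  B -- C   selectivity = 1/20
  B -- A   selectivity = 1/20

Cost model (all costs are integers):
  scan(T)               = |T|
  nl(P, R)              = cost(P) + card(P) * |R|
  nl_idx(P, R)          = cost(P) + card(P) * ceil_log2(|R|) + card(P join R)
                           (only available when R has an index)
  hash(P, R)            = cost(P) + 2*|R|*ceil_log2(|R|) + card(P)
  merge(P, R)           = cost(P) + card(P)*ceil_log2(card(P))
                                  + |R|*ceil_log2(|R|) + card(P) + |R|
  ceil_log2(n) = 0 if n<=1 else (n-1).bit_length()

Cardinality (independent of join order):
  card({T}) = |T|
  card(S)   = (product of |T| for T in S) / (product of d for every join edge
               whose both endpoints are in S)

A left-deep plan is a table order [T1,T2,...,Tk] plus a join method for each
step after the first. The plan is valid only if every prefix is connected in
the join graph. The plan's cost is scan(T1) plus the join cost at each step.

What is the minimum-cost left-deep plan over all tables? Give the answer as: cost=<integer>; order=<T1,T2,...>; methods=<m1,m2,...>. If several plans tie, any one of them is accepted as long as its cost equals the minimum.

Selinger DP (subsets sized 1..n):
  {B}: scan cost=300, card=300
  {C}: scan cost=100, card=100
  {A}: scan cost=400, card=400
  {BC}: card=1500; try (C,hash)→2000, (B,merge)→3900, (C,merge)→4100, (B,hash)→5600, (B,nl)→30100, (C,nl)→30300; best=2000 via (C,hash)
  {AB}: card=6000; try (B,hash)→6200, (A,merge)→7300, (B,merge)→7400, (A,hash)→7800, (A,nl_idx)→9000, (A,nl)→120300 …(+1); best=6200 via (B,hash)
  {ABC}: card=30000; try (A,hash)→10700, (C,hash)→13600, (A,merge)→24000, (A,nl_idx)→45500, (C,merge)→91000, (A,nl)→602000 …(+1); best=10700 via (A,hash)

cost=10700; order=B,C,A; methods=hash,hash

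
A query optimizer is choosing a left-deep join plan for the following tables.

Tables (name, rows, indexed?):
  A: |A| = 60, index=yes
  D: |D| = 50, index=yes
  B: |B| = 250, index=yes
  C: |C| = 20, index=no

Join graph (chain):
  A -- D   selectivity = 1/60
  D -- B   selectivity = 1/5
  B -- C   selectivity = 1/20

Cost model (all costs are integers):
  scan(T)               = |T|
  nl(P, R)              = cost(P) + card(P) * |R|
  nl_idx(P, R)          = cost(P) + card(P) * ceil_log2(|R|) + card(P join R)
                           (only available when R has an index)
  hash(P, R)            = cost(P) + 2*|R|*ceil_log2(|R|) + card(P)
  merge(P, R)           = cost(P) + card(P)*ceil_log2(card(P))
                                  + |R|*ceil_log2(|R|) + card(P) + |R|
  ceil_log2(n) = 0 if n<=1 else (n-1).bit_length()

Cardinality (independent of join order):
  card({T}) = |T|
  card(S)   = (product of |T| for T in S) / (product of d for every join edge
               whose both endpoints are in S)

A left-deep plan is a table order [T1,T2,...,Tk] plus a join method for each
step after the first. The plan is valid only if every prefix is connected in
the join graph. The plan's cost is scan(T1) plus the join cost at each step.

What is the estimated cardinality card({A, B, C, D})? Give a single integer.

2500

Tables in S: A(60), B(250), C(20), D(50)
Edges inside S: A-D(d=60), D-B(d=5), B-C(d=20)
numerator = 60 * 250 * 20 * 50 = 15000000
denominator = 60 * 5 * 20 = 6000
card(S) = 15000000 / 6000 = 2500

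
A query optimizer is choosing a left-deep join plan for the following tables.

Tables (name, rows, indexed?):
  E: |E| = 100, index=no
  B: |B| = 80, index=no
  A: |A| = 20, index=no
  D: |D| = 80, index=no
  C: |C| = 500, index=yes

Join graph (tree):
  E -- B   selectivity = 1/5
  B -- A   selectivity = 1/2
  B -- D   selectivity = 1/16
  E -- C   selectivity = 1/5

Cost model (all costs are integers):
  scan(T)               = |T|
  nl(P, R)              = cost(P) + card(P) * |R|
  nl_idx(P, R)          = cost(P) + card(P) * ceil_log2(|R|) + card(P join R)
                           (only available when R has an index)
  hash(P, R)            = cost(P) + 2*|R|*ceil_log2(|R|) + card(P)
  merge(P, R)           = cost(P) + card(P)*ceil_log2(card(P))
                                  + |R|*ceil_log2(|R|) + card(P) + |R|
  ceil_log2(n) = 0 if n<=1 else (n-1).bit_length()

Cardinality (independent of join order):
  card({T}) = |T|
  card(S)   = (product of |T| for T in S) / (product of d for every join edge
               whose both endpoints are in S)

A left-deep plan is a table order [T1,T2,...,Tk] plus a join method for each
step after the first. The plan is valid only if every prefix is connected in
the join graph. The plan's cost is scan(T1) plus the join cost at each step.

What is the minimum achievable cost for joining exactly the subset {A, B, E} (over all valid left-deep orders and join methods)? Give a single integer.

2560

Selinger DP over subsets of {A,B,E}:
  {E}: scan cost=100, card=100
  {B}: scan cost=80, card=80
  {A}: scan cost=20, card=20
  {BE}: card=1600; try (B,hash)→1320, (E,merge)→1520, (B,merge)→1540, (E,hash)→1560, (E,nl)→8080, (B,nl)→8100; best=1320 via (B,hash)
  {AB}: card=800; try (A,hash)→360, (B,merge)→780, (A,merge)→840, (B,hash)→1160, (B,nl)→1620, (A,nl)→1680; best=360 via (A,hash)
  {ABE}: card=16000; try (E,hash)→2560, (A,hash)→3120, (E,merge)→9960, (A,merge)→20640, (A,nl)→33320, (E,nl)→80360; best=2560 via (E,hash)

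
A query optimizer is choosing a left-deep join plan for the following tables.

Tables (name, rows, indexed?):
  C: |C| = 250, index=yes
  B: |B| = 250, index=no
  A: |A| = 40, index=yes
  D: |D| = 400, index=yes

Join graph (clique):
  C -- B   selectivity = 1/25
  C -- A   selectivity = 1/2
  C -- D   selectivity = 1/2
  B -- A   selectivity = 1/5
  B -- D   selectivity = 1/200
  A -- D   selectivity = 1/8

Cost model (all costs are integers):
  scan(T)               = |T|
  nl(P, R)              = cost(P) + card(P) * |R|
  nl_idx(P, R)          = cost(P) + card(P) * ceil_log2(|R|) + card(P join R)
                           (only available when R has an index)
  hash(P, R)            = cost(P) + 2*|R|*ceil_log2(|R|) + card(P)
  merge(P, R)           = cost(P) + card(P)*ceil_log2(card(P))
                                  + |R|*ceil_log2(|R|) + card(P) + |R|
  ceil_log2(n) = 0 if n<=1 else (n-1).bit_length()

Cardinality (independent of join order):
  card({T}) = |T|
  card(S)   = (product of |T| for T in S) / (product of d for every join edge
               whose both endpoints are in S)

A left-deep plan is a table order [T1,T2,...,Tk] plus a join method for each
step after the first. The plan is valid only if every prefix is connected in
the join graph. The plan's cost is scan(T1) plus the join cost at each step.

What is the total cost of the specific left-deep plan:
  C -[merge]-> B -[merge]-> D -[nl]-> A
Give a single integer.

step 1: scan C: cost=250, card=250
step 2: join B via merge
    card(P join B) = 250*250/(25) = 2500
    cost = 250 + 250*8 + 250*8 + 250 + 250 = 4750
step 3: join D via merge
    card(P join D) = 2500*400/(2*200) = 2500
    cost = 4750 + 2500*12 + 400*9 + 2500 + 400 = 41250
step 4: join A via nl
    card(P join A) = 2500*40/(2*5*8) = 1250
    cost = 41250 + 2500*40 = 141250

141250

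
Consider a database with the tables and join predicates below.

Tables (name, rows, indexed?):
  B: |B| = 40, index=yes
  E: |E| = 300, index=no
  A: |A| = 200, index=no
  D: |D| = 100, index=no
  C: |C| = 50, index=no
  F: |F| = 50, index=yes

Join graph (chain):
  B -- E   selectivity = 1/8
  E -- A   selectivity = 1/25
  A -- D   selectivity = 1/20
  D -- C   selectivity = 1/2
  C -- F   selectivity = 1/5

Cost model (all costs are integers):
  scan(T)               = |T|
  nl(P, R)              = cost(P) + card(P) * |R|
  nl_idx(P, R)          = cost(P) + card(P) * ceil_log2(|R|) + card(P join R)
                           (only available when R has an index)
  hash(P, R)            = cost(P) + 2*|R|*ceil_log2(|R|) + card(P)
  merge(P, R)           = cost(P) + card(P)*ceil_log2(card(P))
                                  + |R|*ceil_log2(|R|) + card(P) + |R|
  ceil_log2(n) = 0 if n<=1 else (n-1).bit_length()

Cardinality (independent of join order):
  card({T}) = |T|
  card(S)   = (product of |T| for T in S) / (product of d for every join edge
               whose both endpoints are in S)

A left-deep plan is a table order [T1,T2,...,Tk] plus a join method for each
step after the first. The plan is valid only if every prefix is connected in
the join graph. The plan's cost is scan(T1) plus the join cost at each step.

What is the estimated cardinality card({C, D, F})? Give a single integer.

Tables in S: C(50), D(100), F(50)
Edges inside S: D-C(d=2), C-F(d=5)
numerator = 50 * 100 * 50 = 250000
denominator = 2 * 5 = 10
card(S) = 250000 / 10 = 25000

25000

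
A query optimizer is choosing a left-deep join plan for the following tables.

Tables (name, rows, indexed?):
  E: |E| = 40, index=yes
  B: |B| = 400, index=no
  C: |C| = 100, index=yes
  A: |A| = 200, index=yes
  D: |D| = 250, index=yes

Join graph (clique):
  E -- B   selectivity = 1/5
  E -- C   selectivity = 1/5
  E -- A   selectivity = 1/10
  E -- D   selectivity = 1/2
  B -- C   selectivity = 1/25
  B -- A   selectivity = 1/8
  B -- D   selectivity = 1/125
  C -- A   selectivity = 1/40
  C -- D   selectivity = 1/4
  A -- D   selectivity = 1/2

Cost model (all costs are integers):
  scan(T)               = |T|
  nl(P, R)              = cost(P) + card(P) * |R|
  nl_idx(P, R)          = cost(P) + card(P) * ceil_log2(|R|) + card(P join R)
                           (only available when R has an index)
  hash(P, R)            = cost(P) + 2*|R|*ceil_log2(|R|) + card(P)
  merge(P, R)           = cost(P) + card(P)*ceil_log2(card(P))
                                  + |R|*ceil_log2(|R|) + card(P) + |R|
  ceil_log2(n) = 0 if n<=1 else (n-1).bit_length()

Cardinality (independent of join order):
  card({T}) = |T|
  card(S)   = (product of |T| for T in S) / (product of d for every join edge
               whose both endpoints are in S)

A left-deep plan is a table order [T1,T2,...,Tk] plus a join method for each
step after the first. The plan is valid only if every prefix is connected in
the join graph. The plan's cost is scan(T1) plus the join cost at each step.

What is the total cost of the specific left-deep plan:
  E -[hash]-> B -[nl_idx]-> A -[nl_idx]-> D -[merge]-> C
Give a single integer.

161680

step 1: scan E: cost=40, card=40
step 2: join B via hash
    card(P join B) = 40*400/(5) = 3200
    cost = 40 + 2*400*9 + 40 = 7280
step 3: join A via nl_idx
    card(P join A) = 3200*200/(10*8) = 8000
    cost = 7280 + 3200*8 + 8000 = 40880
step 4: join D via nl_idx
    card(P join D) = 8000*250/(2*125*2) = 4000
    cost = 40880 + 8000*8 + 4000 = 108880
step 5: join C via merge
    card(P join C) = 4000*100/(5*25*40*4) = 20
    cost = 108880 + 4000*12 + 100*7 + 4000 + 100 = 161680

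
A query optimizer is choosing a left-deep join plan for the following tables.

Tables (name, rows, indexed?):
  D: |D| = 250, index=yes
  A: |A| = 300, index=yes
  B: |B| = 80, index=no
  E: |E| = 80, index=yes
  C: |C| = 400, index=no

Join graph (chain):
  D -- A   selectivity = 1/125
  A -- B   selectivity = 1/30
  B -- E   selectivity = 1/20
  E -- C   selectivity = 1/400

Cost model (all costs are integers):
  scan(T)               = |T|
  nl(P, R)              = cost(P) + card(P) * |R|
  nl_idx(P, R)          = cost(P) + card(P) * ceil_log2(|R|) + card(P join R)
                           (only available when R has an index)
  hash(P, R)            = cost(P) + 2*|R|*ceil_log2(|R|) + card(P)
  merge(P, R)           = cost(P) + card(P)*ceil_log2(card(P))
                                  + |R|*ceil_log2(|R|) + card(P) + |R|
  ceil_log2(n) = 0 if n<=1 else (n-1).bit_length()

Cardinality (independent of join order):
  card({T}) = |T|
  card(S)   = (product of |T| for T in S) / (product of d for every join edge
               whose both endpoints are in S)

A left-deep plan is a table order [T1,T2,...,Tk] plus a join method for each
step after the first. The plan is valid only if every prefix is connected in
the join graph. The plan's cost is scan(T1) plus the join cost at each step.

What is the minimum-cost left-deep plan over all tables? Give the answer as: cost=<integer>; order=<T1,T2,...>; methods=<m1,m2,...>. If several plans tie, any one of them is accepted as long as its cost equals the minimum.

cost=16040; order=C,E,B,A,D; methods=hash,hash,hash,hash

Selinger DP (subsets sized 1..n):
  {D}: scan cost=250, card=250
  {A}: scan cost=300, card=300
  {B}: scan cost=80, card=80
  {E}: scan cost=80, card=80
  {C}: scan cost=400, card=400
  {AD}: card=600; try (A,nl_idx)→3100, (D,nl_idx)→3300, (D,hash)→4600, (A,merge)→5500, (D,merge)→5550, (A,hash)→5900 …(+2); best=3100 via (A,nl_idx)
  {AB}: card=800; try (A,nl_idx)→1600, (B,hash)→1720, (A,merge)→3720, (B,merge)→3940, (A,hash)→5560, (A,nl)→24080 …(+1); best=1600 via (A,nl_idx)
  {BE}: card=320; try (E,nl_idx)→960, (E,hash)→1280, (B,hash)→1280, (E,merge)→1360, (B,merge)→1360, (E,nl)→6480 …(+1); best=960 via (E,nl_idx)
  {CE}: card=80; try (E,hash)→1920, (E,nl_idx)→3280, (C,merge)→4720, (E,merge)→5040, (C,hash)→7360, (C,nl)→32080 …(+1); best=1920 via (E,hash)
  {ABD}: card=1600; try (B,hash)→4820, (D,hash)→6400, (D,nl_idx)→9600, (B,merge)→10340, (D,merge)→12650, (B,nl)→51100 …(+1); best=4820 via (B,hash)
  {ABE}: card=3200; try (E,hash)→3520, (A,hash)→6680, (A,nl_idx)→7040, (A,merge)→7160, (E,nl_idx)→10400, (E,merge)→11040 …(+2); best=3520 via (E,hash)
  {BCE}: card=320; try (B,hash)→3120, (B,merge)→3200, (C,merge)→8160, (B,nl)→8320, (C,hash)→8480, (C,nl)→128960; best=3120 via (B,hash)
  {ABDE}: card=6400; try (E,hash)→7540, (D,hash)→10720, (E,nl_idx)→22420, (E,merge)→24660, (D,nl_idx)→35520, (D,merge)→47370 …(+2); best=7540 via (E,hash)
  {ABCE}: card=3200; try (A,hash)→8840, (A,nl_idx)→9200, (A,merge)→9320, (C,hash)→13920, (C,merge)→49120, (A,nl)→99120 …(+1); best=8840 via (A,hash)
  {ABCDE}: card=6400; try (D,hash)→16040, (C,hash)→21140, (D,nl_idx)→40840, (D,merge)→52690, (C,merge)→101140, (D,nl)→808840 …(+1); best=16040 via (D,hash)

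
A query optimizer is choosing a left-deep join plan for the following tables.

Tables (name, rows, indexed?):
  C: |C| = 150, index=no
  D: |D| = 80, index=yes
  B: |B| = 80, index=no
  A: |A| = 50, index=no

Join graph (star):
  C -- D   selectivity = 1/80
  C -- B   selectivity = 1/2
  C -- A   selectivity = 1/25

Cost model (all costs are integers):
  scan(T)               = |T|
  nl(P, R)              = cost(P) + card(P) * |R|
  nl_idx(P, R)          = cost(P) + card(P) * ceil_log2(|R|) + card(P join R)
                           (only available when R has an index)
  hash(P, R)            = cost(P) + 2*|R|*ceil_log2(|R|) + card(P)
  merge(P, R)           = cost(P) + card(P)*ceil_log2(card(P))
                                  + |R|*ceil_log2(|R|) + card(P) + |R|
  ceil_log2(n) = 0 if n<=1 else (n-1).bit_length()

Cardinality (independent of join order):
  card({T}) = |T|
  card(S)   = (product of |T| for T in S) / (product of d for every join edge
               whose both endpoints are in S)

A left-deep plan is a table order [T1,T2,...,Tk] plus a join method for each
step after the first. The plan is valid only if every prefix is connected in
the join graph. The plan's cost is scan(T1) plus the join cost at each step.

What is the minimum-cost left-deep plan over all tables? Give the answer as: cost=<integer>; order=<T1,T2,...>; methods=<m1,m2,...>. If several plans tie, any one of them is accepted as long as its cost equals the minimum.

cost=3520; order=C,D,A,B; methods=nl_idx,hash,hash

Selinger DP (subsets sized 1..n):
  {C}: scan cost=150, card=150
  {D}: scan cost=80, card=80
  {B}: scan cost=80, card=80
  {A}: scan cost=50, card=50
  {CD}: card=150; try (D,nl_idx)→1350, (D,hash)→1420, (C,merge)→2070, (D,merge)→2140, (C,hash)→2560, (C,nl)→12080 …(+1); best=1350 via (D,nl_idx)
  {BC}: card=6000; try (B,hash)→1420, (C,merge)→2070, (B,merge)→2140, (C,hash)→2560, (C,nl)→12080, (B,nl)→12150; best=1420 via (B,hash)
  {AC}: card=300; try (A,hash)→900, (C,merge)→1750, (A,merge)→1850, (C,hash)→2500, (C,nl)→7550, (A,nl)→7650; best=900 via (A,hash)
  {BCD}: card=6000; try (B,hash)→2620, (B,merge)→3340, (D,hash)→8540, (B,nl)→13350, (D,nl_idx)→49420, (D,merge)→86060 …(+1); best=2620 via (B,hash)
  {ACD}: card=300; try (A,hash)→2100, (D,hash)→2320, (A,merge)→3050, (D,nl_idx)→3300, (D,merge)→4540, (A,nl)→8850 …(+1); best=2100 via (A,hash)
  {ABC}: card=12000; try (B,hash)→2320, (B,merge)→4540, (A,hash)→8020, (B,nl)→24900, (A,merge)→85770, (A,nl)→301420; best=2320 via (B,hash)
  {ABCD}: card=12000; try (B,hash)→3520, (B,merge)→5740, (A,hash)→9220, (D,hash)→15440, (B,nl)→26100, (A,merge)→86970 …(+4); best=3520 via (B,hash)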